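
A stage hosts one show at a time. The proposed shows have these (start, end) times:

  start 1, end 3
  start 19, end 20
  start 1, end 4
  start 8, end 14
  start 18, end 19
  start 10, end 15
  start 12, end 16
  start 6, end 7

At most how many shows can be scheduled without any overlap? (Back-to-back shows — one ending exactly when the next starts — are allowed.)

Order by finish time; keep every interval that doesn't clash with the previous kept one.
By end time: (1,3), (1,4), (6,7), (8,14), (10,15), (12,16), (18,19), (19,20).
Pick (1,3); next start ≥ 3 → (6,7); next start ≥ 7 → (8,14); next start ≥ 14 → (18,19); next start ≥ 19 → (19,20).
Selected 5 shows.

5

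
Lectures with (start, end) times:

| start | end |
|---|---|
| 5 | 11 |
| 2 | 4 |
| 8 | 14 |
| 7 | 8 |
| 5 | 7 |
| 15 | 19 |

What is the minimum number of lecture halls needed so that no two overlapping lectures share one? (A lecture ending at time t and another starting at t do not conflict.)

The answer is the maximum number of intervals overlapping at any instant.
Events (time:±→running): 2:+→1 4:-→0 5:+→1 5:+→2 … peak 2.

2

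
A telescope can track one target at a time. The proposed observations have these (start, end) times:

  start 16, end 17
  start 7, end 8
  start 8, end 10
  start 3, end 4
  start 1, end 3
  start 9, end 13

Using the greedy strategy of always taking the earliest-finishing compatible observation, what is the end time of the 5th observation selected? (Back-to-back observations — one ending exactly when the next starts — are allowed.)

17

By end time: (1,3), (3,4), (7,8), (8,10), (9,13), (16,17).
Pick (1,3); next start ≥ 3 → (3,4); next start ≥ 4 → (7,8); next start ≥ 8 → (8,10); next start ≥ 10 → (16,17).
Selected: (1,3) (3,4) (7,8) (8,10) (16,17)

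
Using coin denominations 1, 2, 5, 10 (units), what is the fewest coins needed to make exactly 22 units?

3

22 = 2×10 + 1×2
Total coins = 2 + 1 = 3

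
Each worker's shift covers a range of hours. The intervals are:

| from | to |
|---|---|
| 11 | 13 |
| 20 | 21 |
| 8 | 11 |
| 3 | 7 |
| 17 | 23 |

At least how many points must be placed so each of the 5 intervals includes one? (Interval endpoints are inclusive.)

Sorted: [3,7] [8,11] [11,13] [20,21] [17,23]
{[3,7]} hit by 7; {[8,11],[11,13]} hit by 11; {[20,21],[17,23]} hit by 21.
Points: 7, 11, 21 (3 total).

3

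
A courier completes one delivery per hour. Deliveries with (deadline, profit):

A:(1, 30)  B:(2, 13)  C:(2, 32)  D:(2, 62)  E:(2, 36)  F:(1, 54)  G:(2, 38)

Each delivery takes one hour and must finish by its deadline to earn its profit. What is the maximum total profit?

116

Profit order: D=62 F=54 G=38 E=36 C=32 A=30 B=13
Assign: D→slot 2, F→slot 1, G skipped, E skipped, C skipped, A skipped, B skipped.
Slots: [1:F] [2:D]
Profit = 54 + 62 = 116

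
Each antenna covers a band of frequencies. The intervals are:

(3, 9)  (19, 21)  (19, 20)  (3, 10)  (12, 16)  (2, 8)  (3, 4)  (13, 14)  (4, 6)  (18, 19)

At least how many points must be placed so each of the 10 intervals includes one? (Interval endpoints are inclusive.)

3

Sorted: [3,4] [4,6] [2,8] [3,9] [3,10] [13,14] [12,16] [18,19] [19,20] [19,21]
{[3,4],[4,6],[2,8],[3,9],[3,10]} hit by 4; {[13,14],[12,16]} hit by 14; {[18,19],[19,20],[19,21]} hit by 19.
Points: 4, 14, 19 (3 total).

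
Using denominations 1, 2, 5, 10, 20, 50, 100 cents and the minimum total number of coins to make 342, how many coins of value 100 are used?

3

Use the largest denomination that fits, subtract, and repeat.
342 − 3×100→42 − 2×20→2 − 1×2→0
Count of 100: 3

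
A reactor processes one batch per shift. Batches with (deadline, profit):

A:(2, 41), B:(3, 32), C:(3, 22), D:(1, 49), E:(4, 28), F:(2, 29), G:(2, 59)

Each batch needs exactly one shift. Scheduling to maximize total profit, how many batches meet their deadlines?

Take jobs in profit order; each goes to the latest open slot no later than its deadline.
By profit: G(d2,59), D(d1,49), A(d2,41), B(d3,32), F(d2,29), E(d4,28), C(d3,22)
G→slot 2; D→slot 1; A skipped; B→slot 3; F skipped; E→slot 4; C skipped.
4 of 7 scheduled.

4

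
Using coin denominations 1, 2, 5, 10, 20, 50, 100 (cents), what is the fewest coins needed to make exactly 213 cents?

Greedy: take as many of the largest coin as possible, then repeat with the remainder.
213 − 2×100→13 − 1×10→3 − 1×2→1 − 1×1→0
Total coins = 2 + 1 + 1 + 1 = 5

5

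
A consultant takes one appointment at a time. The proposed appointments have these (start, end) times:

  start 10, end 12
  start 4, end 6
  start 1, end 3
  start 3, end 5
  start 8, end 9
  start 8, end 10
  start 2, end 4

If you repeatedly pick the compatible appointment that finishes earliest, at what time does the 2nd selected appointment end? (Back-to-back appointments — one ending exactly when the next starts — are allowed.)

Sorted by end: (1,3)  (2,4)  (3,5)  (4,6)  (8,9)  (8,10)  (10,12)
take (1,3); skip (2,4); take (3,5); take (8,9); skip (8,10); take (10,12).
Selected: (1,3) (3,5) (8,9) (10,12)

5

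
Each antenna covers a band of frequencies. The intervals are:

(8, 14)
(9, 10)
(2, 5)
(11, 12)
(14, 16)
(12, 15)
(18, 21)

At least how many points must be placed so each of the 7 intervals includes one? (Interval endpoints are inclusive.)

5

Sorted: [2,5] [9,10] [11,12] [8,14] [12,15] [14,16] [18,21]
{[2,5]} hit by 5; {[9,10]} hit by 10; {[11,12],[8,14],[12,15]} hit by 12; {[14,16]} hit by 16; {[18,21]} hit by 21.
Points: 5, 10, 12, 16, 21 (5 total).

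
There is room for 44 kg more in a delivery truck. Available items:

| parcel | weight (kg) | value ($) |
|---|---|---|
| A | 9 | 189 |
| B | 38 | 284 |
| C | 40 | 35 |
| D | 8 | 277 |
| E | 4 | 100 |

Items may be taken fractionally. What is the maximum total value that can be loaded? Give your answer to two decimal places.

Order: D (277/8=34.62) > E (100/4=25.00) > A (189/9=21.00) > B (284/38=7.47) > C (35/40=0.88)
Fill: take D (8 @ 277) → take E (4 @ 100) → take A (9 @ 189) → take 23/38 of B → 171.89; 44/44 used.
Total value = 737.89

737.89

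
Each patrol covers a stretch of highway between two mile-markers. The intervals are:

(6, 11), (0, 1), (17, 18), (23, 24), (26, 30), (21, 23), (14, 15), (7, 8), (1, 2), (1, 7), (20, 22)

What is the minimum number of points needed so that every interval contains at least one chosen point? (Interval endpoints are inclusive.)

7

Process intervals by earliest right end; each time one isn't hit yet, stab at its right endpoint.
By right end: [0,1]  [1,2]  [1,7]  [7,8]  [6,11]  [14,15]  [17,18]  [20,22]  [21,23]  [23,24]  [26,30]
[0,1] uncovered → point at 1; [7,8] uncovered → point at 8; [14,15] uncovered → point at 15; [17,18] uncovered → point at 18; [20,22] uncovered → point at 22; [23,24] uncovered → point at 24; [26,30] uncovered → point at 30.
Points: 1, 8, 15, 18, 22, 24, 30 (7 total).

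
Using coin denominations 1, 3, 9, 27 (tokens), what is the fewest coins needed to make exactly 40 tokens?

40 = 1×27 + 1×9 + 1×3 + 1×1
Total coins = 1 + 1 + 1 + 1 = 4

4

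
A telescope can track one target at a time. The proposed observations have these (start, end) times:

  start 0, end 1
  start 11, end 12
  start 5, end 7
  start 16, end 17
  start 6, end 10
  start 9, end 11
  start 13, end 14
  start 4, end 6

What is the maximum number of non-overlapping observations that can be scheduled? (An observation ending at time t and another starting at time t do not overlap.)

Sorted by end: (0,1)  (4,6)  (5,7)  (6,10)  (9,11)  (11,12)  (13,14)  (16,17)
take (0,1); take (4,6); take (6,10); take (11,12); take (13,14); take (16,17).
Selected 6 observations.

6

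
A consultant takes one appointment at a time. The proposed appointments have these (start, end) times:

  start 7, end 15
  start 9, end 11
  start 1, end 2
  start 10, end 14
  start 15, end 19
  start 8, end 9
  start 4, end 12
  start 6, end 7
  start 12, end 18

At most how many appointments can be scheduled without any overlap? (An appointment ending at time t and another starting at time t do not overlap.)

Sort by end time and greedily take each interval whose start is ≥ the last chosen end.
Sorted by end: (1,2)  (6,7)  (8,9)  (9,11)  (4,12)  (10,14)  (7,15)  (12,18)  (15,19)
take (1,2); take (6,7); take (8,9); take (9,11); skip (10,14); take (12,18).
Selected 5 appointments.

5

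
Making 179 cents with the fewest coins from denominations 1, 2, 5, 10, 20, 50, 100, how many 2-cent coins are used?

2

179 = 1×100 + 1×50 + 1×20 + 1×5 + 2×2
Count of 2: 2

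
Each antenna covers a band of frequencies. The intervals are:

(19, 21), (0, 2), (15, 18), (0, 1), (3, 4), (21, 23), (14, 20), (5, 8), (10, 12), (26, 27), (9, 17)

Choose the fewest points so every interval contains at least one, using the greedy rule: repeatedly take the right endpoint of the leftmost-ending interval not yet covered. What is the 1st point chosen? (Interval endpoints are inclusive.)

1

Process intervals by earliest right end; each time one isn't hit yet, stab at its right endpoint.
Sorted: [0,1] [0,2] [3,4] [5,8] [10,12] [9,17] [15,18] [14,20] [19,21] [21,23] [26,27]
{[0,1],[0,2]} hit by 1; {[3,4]} hit by 4; {[5,8]} hit by 8; {[10,12],[9,17]} hit by 12; {[15,18],[14,20]} hit by 18; {[19,21],[21,23]} hit by 21; {[26,27]} hit by 27.
Points: 1, 4, 8, 12, 18, 21, 27 (7 total).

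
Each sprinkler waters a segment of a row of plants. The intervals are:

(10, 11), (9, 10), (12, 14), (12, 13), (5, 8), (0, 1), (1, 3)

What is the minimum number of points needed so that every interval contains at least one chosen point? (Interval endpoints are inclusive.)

4

Sorted: [0,1] [1,3] [5,8] [9,10] [10,11] [12,13] [12,14]
{[0,1],[1,3]} hit by 1; {[5,8]} hit by 8; {[9,10],[10,11]} hit by 10; {[12,13],[12,14]} hit by 13.
Points: 1, 8, 10, 13 (4 total).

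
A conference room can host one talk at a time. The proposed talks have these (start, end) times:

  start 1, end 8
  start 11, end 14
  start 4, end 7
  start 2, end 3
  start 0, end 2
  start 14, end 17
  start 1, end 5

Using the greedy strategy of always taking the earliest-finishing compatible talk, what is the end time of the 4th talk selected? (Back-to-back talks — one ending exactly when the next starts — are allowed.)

Greedy by earliest finish: after sorting by end time, pick each interval compatible with the last pick.
By end time: (0,2), (2,3), (1,5), (4,7), (1,8), (11,14), (14,17).
Pick (0,2); next start ≥ 2 → (2,3); next start ≥ 3 → (4,7); next start ≥ 7 → (11,14); next start ≥ 14 → (14,17).
Selected: (0,2) (2,3) (4,7) (11,14) (14,17)

14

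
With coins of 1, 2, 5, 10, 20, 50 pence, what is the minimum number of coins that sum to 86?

5

86 − 1×50→36 − 1×20→16 − 1×10→6 − 1×5→1 − 1×1→0
Total coins = 1 + 1 + 1 + 1 + 1 = 5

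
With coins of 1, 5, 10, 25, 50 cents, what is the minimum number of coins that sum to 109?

Greedy: take as many of the largest coin as possible, then repeat with the remainder.
109 = 2×50 + 1×5 + 4×1
Total coins = 2 + 1 + 4 = 7

7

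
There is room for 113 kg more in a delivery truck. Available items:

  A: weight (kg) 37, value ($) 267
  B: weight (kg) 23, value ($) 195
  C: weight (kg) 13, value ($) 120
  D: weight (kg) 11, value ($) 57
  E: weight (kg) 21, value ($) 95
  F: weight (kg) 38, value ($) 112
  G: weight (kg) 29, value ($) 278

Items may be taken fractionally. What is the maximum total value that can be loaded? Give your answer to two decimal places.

917.00

Sort by value per unit weight and fill in that order.
Ratios (sorted): G 9.59, C 9.23, B 8.48, A 7.22, D 5.18, E 4.52, F 2.95
take G (29 @ 278); take C (13 @ 120); take B (23 @ 195); take A (37 @ 267); take D (11 @ 57). Capacity used 113/113.
Total value = 917.00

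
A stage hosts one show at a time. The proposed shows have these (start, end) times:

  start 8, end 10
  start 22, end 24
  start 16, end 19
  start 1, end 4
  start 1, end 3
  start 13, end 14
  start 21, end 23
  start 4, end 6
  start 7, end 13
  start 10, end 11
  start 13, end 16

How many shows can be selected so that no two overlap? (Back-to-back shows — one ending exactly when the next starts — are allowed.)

Order by finish time; keep every interval that doesn't clash with the previous kept one.
By end time: (1,3), (1,4), (4,6), (8,10), (10,11), (7,13), (13,14), (13,16), (16,19), (21,23), (22,24).
Pick (1,3); next start ≥ 3 → (4,6); next start ≥ 6 → (8,10); next start ≥ 10 → (10,11); next start ≥ 11 → (13,14); next start ≥ 14 → (16,19); next start ≥ 19 → (21,23).
Selected 7 shows.

7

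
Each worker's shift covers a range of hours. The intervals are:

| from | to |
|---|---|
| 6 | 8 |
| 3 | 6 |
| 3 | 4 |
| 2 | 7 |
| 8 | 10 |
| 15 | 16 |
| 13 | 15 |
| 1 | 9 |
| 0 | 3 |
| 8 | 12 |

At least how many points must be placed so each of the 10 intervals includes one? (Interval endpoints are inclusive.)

Process intervals by earliest right end; each time one isn't hit yet, stab at its right endpoint.
Sorted: [0,3] [3,4] [3,6] [2,7] [6,8] [1,9] [8,10] [8,12] [13,15] [15,16]
{[0,3],[3,4],[3,6],[2,7]} hit by 3; {[6,8],[1,9],[8,10],[8,12]} hit by 8; {[13,15],[15,16]} hit by 15.
Points: 3, 8, 15 (3 total).

3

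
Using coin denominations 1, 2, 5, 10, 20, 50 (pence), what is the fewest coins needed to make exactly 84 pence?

5

84 = 1×50 + 1×20 + 1×10 + 2×2
Total coins = 1 + 1 + 1 + 2 = 5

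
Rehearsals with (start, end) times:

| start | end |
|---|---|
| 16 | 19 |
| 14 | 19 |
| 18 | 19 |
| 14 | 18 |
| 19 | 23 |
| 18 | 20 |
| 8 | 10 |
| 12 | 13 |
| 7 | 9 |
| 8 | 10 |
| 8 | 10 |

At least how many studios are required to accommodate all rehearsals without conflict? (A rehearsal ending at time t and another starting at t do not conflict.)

4

The answer is the maximum number of intervals overlapping at any instant.
Events (time:±→running): 7:+→1 8:+→2 8:+→3 8:+→4 … peak 4.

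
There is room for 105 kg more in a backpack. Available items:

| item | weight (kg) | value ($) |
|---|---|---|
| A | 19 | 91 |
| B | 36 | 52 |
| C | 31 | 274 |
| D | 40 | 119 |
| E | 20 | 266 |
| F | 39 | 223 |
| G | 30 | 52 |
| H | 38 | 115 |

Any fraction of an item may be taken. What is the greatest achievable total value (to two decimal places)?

834.84

Order: E (266/20=13.30) > C (274/31=8.84) > F (223/39=5.72) > A (91/19=4.79) > H (115/38=3.03) > D (119/40=2.98) > G (52/30=1.73) > B (52/36=1.44)
Fill: take E (20 @ 266) → take C (31 @ 274) → take F (39 @ 223) → take 15/19 of A → 71.84; 105/105 used.
Total value = 834.84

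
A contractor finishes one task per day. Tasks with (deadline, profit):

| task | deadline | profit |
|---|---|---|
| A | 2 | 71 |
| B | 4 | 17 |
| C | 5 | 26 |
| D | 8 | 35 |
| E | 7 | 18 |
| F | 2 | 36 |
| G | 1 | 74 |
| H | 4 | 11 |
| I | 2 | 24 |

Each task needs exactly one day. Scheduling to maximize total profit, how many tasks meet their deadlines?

7

Take jobs in profit order; each goes to the latest open slot no later than its deadline.
Profit order: G=74 A=71 F=36 D=35 C=26 I=24 E=18 B=17 H=11
Assign: G→slot 1, A→slot 2, F skipped, D→slot 8, C→slot 5, I skipped, E→slot 7, B→slot 4, H→slot 3.
Slots: [1:G] [2:A] [3:H] [4:B] [5:C] [7:E] [8:D]
7 of 9 scheduled.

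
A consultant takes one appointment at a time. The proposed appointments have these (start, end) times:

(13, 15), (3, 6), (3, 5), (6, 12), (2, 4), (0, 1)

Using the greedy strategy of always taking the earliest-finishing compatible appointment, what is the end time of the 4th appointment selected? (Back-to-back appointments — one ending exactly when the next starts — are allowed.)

15

By end time: (0,1), (2,4), (3,5), (3,6), (6,12), (13,15).
Pick (0,1); next start ≥ 1 → (2,4); next start ≥ 4 → (6,12); next start ≥ 12 → (13,15).
Selected: (0,1) (2,4) (6,12) (13,15)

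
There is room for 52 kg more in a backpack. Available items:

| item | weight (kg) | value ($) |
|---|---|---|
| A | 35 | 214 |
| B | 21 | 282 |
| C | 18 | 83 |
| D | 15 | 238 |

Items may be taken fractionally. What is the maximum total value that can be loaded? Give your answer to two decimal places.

617.83

Greedy by value/weight ratio, highest first.
Order: D (238/15=15.87) > B (282/21=13.43) > A (214/35=6.11) > C (83/18=4.61)
Fill: take D (15 @ 238) → take B (21 @ 282) → take 16/35 of A → 97.83; 52/52 used.
Total value = 617.83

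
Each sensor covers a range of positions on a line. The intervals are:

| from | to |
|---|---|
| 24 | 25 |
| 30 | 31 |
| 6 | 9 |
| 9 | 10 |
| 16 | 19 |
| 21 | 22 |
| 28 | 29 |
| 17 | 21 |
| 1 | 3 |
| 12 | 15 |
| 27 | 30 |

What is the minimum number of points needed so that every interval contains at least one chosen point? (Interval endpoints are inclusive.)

8

Sorted: [1,3] [6,9] [9,10] [12,15] [16,19] [17,21] [21,22] [24,25] [28,29] [27,30] [30,31]
{[1,3]} hit by 3; {[6,9],[9,10]} hit by 9; {[12,15]} hit by 15; {[16,19],[17,21]} hit by 19; {[21,22]} hit by 22; {[24,25]} hit by 25; {[28,29],[27,30]} hit by 29; {[30,31]} hit by 31.
Points: 3, 9, 15, 19, 22, 25, 29, 31 (8 total).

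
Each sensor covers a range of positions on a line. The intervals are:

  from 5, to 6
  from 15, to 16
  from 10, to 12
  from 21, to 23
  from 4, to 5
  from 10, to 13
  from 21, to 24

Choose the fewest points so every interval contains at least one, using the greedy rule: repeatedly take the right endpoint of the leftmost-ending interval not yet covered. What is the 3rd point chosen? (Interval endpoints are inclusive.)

16

Process intervals by earliest right end; each time one isn't hit yet, stab at its right endpoint.
By right end: [4,5]  [5,6]  [10,12]  [10,13]  [15,16]  [21,23]  [21,24]
[4,5] uncovered → point at 5; [10,12] uncovered → point at 12; [15,16] uncovered → point at 16; [21,23] uncovered → point at 23.
Points: 5, 12, 16, 23 (4 total).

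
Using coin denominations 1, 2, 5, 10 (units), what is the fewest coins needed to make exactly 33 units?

5

33 − 3×10→3 − 1×2→1 − 1×1→0
Total coins = 3 + 1 + 1 = 5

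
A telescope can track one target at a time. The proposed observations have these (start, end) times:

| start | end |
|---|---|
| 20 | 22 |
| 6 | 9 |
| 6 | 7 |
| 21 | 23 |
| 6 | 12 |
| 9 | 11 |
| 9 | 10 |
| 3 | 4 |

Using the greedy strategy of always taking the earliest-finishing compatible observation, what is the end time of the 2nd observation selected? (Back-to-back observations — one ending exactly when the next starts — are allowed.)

By end time: (3,4), (6,7), (6,9), (9,10), (9,11), (6,12), (20,22), (21,23).
Pick (3,4); next start ≥ 4 → (6,7); next start ≥ 7 → (9,10); next start ≥ 10 → (20,22).
Selected: (3,4) (6,7) (9,10) (20,22)

7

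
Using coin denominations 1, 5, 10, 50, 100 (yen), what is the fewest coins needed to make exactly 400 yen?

Greedy: take as many of the largest coin as possible, then repeat with the remainder.
400 − 4×100→0
Total coins = 4 = 4

4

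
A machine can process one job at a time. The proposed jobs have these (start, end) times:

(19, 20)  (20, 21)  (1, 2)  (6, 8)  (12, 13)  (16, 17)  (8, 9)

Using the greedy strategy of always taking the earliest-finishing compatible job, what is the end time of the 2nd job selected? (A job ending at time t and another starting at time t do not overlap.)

8

By end time: (1,2), (6,8), (8,9), (12,13), (16,17), (19,20), (20,21).
Pick (1,2); next start ≥ 2 → (6,8); next start ≥ 8 → (8,9); next start ≥ 9 → (12,13); next start ≥ 13 → (16,17); next start ≥ 17 → (19,20); next start ≥ 20 → (20,21).
Selected: (1,2) (6,8) (8,9) (12,13) (16,17) (19,20) (20,21)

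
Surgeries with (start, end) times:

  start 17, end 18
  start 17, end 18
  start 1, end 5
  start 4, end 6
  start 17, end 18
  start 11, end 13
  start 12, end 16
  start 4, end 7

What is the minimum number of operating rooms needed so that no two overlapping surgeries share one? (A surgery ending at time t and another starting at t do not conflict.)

3

The answer is the maximum number of intervals overlapping at any instant.
starts: [1, 4, 4, 11, 12, 17, 17, 17]
ends:   [5, 6, 7, 13, 16, 18, 18, 18]
s1→1 s4→2 s4→3  — peak 3.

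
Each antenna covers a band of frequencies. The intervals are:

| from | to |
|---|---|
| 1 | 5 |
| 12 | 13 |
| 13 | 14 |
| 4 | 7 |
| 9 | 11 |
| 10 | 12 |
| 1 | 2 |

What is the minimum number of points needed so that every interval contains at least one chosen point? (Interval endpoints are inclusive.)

Sorted: [1,2] [1,5] [4,7] [9,11] [10,12] [12,13] [13,14]
{[1,2],[1,5]} hit by 2; {[4,7]} hit by 7; {[9,11],[10,12]} hit by 11; {[12,13],[13,14]} hit by 13.
Points: 2, 7, 11, 13 (4 total).

4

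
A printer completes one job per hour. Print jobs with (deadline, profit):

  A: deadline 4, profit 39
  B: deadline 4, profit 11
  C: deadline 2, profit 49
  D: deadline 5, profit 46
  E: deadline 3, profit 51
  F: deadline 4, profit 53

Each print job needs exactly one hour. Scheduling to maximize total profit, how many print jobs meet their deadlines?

5

By profit: F(d4,53), E(d3,51), C(d2,49), D(d5,46), A(d4,39), B(d4,11)
F→slot 4; E→slot 3; C→slot 2; D→slot 5; A→slot 1; B skipped.
5 of 6 scheduled.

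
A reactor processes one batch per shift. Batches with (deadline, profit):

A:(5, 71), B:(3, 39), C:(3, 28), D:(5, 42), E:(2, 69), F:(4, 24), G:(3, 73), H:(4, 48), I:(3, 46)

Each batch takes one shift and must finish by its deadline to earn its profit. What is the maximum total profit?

307

Take jobs in profit order; each goes to the latest open slot no later than its deadline.
Profit order: G=73 A=71 E=69 H=48 I=46 D=42 B=39 C=28 F=24
Assign: G→slot 3, A→slot 5, E→slot 2, H→slot 4, I→slot 1, D skipped, B skipped, C skipped, F skipped.
Slots: [1:I] [2:E] [3:G] [4:H] [5:A]
Profit = 46 + 69 + 73 + 48 + 71 = 307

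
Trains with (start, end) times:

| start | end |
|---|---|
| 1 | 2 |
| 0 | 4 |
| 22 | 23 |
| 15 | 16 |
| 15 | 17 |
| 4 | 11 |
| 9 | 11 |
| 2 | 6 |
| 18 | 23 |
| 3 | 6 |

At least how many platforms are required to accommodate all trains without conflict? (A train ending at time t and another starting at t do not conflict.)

Events (time:±→running): 0:+→1 1:+→2 2:-→1 2:+→2 3:+→3 … peak 3.

3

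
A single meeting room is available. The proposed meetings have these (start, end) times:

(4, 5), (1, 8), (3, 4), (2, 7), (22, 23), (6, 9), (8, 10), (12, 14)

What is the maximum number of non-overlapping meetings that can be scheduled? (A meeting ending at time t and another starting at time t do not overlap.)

Greedy by earliest finish: after sorting by end time, pick each interval compatible with the last pick.
Sorted by end: (3,4)  (4,5)  (2,7)  (1,8)  (6,9)  (8,10)  (12,14)  (22,23)
take (3,4); take (4,5); take (6,9); take (12,14); take (22,23).
Selected 5 meetings.

5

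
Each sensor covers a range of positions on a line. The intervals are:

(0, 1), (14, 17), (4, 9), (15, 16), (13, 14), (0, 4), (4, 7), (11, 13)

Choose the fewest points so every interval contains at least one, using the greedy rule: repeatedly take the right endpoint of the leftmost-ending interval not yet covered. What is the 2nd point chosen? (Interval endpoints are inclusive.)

7

Sort by right endpoint; whenever an interval is uncovered, place a point at its right end.
By right end: [0,1]  [0,4]  [4,7]  [4,9]  [11,13]  [13,14]  [15,16]  [14,17]
[0,1] uncovered → point at 1; [4,7] uncovered → point at 7; [11,13] uncovered → point at 13; [15,16] uncovered → point at 16.
Points: 1, 7, 13, 16 (4 total).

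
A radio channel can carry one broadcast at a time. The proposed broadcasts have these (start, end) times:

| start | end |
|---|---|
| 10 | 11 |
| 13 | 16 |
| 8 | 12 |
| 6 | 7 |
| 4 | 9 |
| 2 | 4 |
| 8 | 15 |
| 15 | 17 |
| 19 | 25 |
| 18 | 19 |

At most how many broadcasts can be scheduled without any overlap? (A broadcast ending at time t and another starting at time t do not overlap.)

6

Order by finish time; keep every interval that doesn't clash with the previous kept one.
By end time: (2,4), (6,7), (4,9), (10,11), (8,12), (8,15), (13,16), (15,17), (18,19), (19,25).
Pick (2,4); next start ≥ 4 → (6,7); next start ≥ 7 → (10,11); next start ≥ 11 → (13,16); next start ≥ 16 → (18,19); next start ≥ 19 → (19,25).
Selected 6 broadcasts.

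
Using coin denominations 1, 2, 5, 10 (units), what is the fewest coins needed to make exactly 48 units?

7

Greedy: take as many of the largest coin as possible, then repeat with the remainder.
48 − 4×10→8 − 1×5→3 − 1×2→1 − 1×1→0
Total coins = 4 + 1 + 1 + 1 = 7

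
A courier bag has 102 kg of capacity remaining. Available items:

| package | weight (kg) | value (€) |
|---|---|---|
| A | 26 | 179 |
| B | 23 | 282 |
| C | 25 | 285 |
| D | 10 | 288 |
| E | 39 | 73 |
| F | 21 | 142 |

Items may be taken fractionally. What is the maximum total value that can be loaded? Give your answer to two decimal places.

Sort by value per unit weight and fill in that order.
Ratios (sorted): D 28.80, B 12.26, C 11.40, A 6.88, F 6.76, E 1.87
take D (10 @ 288); take B (23 @ 282); take C (25 @ 285); take A (26 @ 179); take 18/21 of F → 121.71. Capacity used 102/102.
Total value = 1155.71

1155.71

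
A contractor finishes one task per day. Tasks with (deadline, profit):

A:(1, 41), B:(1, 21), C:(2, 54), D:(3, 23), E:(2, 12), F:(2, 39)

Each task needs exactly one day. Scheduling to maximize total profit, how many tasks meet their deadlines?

Sort by profit descending; place each in the latest free slot ≤ its deadline.
By profit: C(d2,54), A(d1,41), F(d2,39), D(d3,23), B(d1,21), E(d2,12)
C→slot 2; A→slot 1; F skipped; D→slot 3; B skipped; E skipped.
3 of 6 scheduled.

3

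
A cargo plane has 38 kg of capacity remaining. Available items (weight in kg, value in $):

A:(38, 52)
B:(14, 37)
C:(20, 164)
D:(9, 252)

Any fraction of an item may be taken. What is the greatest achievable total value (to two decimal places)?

Sort by value per unit weight and fill in that order.
Ratios (sorted): D 28.00, C 8.20, B 2.64, A 1.37
take D (9 @ 252); take C (20 @ 164); take 9/14 of B → 23.79. Capacity used 38/38.
Total value = 439.79

439.79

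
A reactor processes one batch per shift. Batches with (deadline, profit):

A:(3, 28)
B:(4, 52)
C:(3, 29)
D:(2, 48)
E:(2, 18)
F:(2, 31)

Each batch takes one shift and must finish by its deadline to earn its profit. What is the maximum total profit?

160

By profit: B(d4,52), D(d2,48), F(d2,31), C(d3,29), A(d3,28), E(d2,18)
B→slot 4; D→slot 2; F→slot 1; C→slot 3; A skipped; E skipped.
Profit = 31 + 48 + 29 + 52 = 160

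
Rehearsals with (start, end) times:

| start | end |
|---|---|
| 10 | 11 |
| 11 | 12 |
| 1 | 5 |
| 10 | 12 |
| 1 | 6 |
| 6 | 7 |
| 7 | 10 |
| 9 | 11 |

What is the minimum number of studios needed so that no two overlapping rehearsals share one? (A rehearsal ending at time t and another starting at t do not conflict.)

Count concurrent intervals with a sweep; the peak is the room count.
starts: [1, 1, 6, 7, 9, 10, 10, 11]
ends:   [5, 6, 7, 10, 11, 11, 12, 12]
s1→1 s1→2 e5→1 e6→0 s6→1 e7→0 s7→1 s9→2 e10→1 s10→2 s10→3  — peak 3.

3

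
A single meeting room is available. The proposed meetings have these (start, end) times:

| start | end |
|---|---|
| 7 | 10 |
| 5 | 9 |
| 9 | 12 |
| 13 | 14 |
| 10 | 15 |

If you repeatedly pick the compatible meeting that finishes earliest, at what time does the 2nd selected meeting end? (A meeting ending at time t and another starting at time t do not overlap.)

By end time: (5,9), (7,10), (9,12), (13,14), (10,15).
Pick (5,9); next start ≥ 9 → (9,12); next start ≥ 12 → (13,14).
Selected: (5,9) (9,12) (13,14)

12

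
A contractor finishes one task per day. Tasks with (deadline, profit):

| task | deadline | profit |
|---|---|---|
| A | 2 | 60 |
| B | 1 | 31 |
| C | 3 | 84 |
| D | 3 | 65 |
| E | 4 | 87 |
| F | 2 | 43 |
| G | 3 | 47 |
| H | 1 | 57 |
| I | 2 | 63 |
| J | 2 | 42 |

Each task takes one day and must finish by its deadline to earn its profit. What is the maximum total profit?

Sort by profit descending; place each in the latest free slot ≤ its deadline.
Profit order: E=87 C=84 D=65 I=63 A=60 H=57 G=47 F=43 J=42 B=31
Assign: E→slot 4, C→slot 3, D→slot 2, I→slot 1, A skipped, H skipped, G skipped, F skipped, J skipped, B skipped.
Slots: [1:I] [2:D] [3:C] [4:E]
Profit = 63 + 65 + 84 + 87 = 299

299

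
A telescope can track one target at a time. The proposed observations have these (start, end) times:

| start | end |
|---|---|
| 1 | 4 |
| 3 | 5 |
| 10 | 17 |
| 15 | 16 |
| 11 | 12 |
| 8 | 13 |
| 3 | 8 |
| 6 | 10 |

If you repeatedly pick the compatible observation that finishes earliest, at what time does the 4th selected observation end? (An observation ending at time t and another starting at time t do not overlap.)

16

Greedy by earliest finish: after sorting by end time, pick each interval compatible with the last pick.
By end time: (1,4), (3,5), (3,8), (6,10), (11,12), (8,13), (15,16), (10,17).
Pick (1,4); next start ≥ 4 → (6,10); next start ≥ 10 → (11,12); next start ≥ 12 → (15,16).
Selected: (1,4) (6,10) (11,12) (15,16)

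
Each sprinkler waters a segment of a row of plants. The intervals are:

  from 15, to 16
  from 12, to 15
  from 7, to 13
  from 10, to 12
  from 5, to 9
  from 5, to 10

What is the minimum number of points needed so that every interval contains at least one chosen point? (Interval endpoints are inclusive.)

3

Sorted: [5,9] [5,10] [10,12] [7,13] [12,15] [15,16]
{[5,9],[5,10]} hit by 9; {[10,12],[7,13],[12,15]} hit by 12; {[15,16]} hit by 16.
Points: 9, 12, 16 (3 total).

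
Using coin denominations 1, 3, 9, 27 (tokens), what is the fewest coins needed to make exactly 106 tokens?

8

Greedy: take as many of the largest coin as possible, then repeat with the remainder.
106 = 3×27 + 2×9 + 2×3 + 1×1
Total coins = 3 + 2 + 2 + 1 = 8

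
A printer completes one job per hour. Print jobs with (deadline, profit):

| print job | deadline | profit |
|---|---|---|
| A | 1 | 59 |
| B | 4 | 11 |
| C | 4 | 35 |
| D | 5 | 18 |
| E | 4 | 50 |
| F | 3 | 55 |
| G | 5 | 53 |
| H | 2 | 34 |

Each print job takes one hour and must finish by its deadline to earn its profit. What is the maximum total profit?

Profit order: A=59 F=55 G=53 E=50 C=35 H=34 D=18 B=11
Assign: A→slot 1, F→slot 3, G→slot 5, E→slot 4, C→slot 2, H skipped, D skipped, B skipped.
Slots: [1:A] [2:C] [3:F] [4:E] [5:G]
Profit = 59 + 35 + 55 + 50 + 53 = 252

252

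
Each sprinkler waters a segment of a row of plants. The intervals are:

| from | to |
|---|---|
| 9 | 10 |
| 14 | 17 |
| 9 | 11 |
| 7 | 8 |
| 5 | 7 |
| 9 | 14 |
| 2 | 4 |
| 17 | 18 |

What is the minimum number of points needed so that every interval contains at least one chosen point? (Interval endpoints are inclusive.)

By right end: [2,4]  [5,7]  [7,8]  [9,10]  [9,11]  [9,14]  [14,17]  [17,18]
[2,4] uncovered → point at 4; [5,7] uncovered → point at 7; [9,10] uncovered → point at 10; [14,17] uncovered → point at 17.
Points: 4, 7, 10, 17 (4 total).

4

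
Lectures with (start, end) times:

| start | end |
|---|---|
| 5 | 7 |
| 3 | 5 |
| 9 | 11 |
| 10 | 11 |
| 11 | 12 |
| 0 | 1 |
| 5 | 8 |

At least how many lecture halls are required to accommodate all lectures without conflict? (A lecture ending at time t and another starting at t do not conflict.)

Events (time:±→running): 0:+→1 1:-→0 3:+→1 5:-→0 5:+→1 5:+→2 … peak 2.

2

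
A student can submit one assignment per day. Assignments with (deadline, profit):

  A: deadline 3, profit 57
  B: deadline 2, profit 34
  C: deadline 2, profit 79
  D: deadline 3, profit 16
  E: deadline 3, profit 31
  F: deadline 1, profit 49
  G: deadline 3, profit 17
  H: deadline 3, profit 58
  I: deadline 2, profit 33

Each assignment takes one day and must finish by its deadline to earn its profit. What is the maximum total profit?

Sort by profit descending; place each in the latest free slot ≤ its deadline.
By profit: C(d2,79), H(d3,58), A(d3,57), F(d1,49), B(d2,34), I(d2,33), E(d3,31), G(d3,17), D(d3,16)
C→slot 2; H→slot 3; A→slot 1; F skipped; B skipped; I skipped; E skipped; G skipped; D skipped.
Profit = 57 + 79 + 58 = 194

194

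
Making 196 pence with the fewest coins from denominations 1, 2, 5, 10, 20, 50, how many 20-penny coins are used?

2

196 = 3×50 + 2×20 + 1×5 + 1×1
Count of 20: 2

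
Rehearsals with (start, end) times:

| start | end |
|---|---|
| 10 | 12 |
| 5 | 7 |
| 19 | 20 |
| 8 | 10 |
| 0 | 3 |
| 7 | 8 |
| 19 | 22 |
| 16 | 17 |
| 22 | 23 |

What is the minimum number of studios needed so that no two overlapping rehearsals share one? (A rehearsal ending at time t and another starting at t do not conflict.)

2

Events (time:±→running): 0:+→1 3:-→0 5:+→1 7:-→0 7:+→1 8:-→0 8:+→1 10:-→0 10:+→1 12:-→0 16:+→1 17:-→0 19:+→1 19:+→2 … peak 2.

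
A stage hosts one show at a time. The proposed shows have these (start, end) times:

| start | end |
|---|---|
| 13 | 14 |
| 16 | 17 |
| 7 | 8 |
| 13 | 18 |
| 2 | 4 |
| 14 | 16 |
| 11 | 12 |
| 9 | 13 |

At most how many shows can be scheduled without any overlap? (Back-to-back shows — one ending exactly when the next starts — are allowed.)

6

Sorted by end: (2,4)  (7,8)  (11,12)  (9,13)  (13,14)  (14,16)  (16,17)  (13,18)
take (2,4); take (7,8); take (11,12); skip (9,13); take (13,14); take (14,16); take (16,17).
Selected 6 shows.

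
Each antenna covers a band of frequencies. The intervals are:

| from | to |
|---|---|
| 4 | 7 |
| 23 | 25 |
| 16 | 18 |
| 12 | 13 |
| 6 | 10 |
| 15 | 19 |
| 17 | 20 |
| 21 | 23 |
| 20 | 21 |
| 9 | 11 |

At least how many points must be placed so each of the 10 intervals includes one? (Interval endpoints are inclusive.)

6

Process intervals by earliest right end; each time one isn't hit yet, stab at its right endpoint.
By right end: [4,7]  [6,10]  [9,11]  [12,13]  [16,18]  [15,19]  [17,20]  [20,21]  [21,23]  [23,25]
[4,7] uncovered → point at 7; [9,11] uncovered → point at 11; [12,13] uncovered → point at 13; [16,18] uncovered → point at 18; [20,21] uncovered → point at 21; [23,25] uncovered → point at 25.
Points: 7, 11, 13, 18, 21, 25 (6 total).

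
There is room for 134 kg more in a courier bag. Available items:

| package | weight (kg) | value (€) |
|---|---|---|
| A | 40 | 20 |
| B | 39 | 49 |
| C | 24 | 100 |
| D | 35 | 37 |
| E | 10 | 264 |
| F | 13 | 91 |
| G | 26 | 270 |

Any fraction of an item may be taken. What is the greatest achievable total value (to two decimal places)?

Greedy by value/weight ratio, highest first.
Ratios (sorted): E 26.40, G 10.38, F 7.00, C 4.17, B 1.26, D 1.06, A 0.50
take E (10 @ 264); take G (26 @ 270); take F (13 @ 91); take C (24 @ 100); take B (39 @ 49); take 22/35 of D → 23.26. Capacity used 134/134.
Total value = 797.26

797.26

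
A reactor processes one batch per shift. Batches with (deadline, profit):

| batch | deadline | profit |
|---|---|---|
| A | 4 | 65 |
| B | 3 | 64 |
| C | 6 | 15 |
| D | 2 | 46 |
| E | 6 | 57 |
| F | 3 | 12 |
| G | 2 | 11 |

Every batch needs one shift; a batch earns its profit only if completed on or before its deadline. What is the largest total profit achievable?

Profit order: A=65 B=64 E=57 D=46 C=15 F=12 G=11
Assign: A→slot 4, B→slot 3, E→slot 6, D→slot 2, C→slot 5, F→slot 1, G skipped.
Slots: [1:F] [2:D] [3:B] [4:A] [5:C] [6:E]
Profit = 12 + 46 + 64 + 65 + 15 + 57 = 259

259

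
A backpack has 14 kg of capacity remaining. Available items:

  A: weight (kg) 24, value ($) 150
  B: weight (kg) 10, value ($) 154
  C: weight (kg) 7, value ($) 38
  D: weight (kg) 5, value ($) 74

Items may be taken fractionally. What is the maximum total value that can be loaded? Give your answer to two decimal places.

Order: B (154/10=15.40) > D (74/5=14.80) > A (150/24=6.25) > C (38/7=5.43)
Fill: take B (10 @ 154) → take 4/5 of D → 59.20; 14/14 used.
Total value = 213.20

213.20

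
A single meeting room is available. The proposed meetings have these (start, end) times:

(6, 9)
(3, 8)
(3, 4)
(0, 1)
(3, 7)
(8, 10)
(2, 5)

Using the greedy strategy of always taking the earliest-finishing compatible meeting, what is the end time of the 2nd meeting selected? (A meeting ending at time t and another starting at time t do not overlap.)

4

Order by finish time; keep every interval that doesn't clash with the previous kept one.
Sorted by end: (0,1)  (3,4)  (2,5)  (3,7)  (3,8)  (6,9)  (8,10)
take (0,1); take (3,4); skip (2,5); skip (3,8); take (6,9).
Selected: (0,1) (3,4) (6,9)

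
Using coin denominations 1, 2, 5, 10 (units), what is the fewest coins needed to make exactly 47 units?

6

Greedy: take as many of the largest coin as possible, then repeat with the remainder.
47 − 4×10→7 − 1×5→2 − 1×2→0
Total coins = 4 + 1 + 1 = 6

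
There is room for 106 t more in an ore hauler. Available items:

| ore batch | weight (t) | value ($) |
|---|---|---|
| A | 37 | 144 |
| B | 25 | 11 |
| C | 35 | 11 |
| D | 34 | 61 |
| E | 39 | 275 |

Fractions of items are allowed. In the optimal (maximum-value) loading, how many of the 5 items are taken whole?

Sort by value per unit weight and fill in that order.
Order: E (275/39=7.05) > A (144/37=3.89) > D (61/34=1.79) > B (11/25=0.44) > C (11/35=0.31)
Fill: take E (39 @ 275) → take A (37 @ 144) → take 30/34 of D → 53.82; 106/106 used.
2 item(s) taken whole; one partial (take 30/34 of D).

2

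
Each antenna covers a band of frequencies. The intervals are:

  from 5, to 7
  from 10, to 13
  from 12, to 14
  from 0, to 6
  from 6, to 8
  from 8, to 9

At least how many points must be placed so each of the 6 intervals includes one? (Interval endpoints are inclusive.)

By right end: [0,6]  [5,7]  [6,8]  [8,9]  [10,13]  [12,14]
[0,6] uncovered → point at 6; [8,9] uncovered → point at 9; [10,13] uncovered → point at 13.
Points: 6, 9, 13 (3 total).

3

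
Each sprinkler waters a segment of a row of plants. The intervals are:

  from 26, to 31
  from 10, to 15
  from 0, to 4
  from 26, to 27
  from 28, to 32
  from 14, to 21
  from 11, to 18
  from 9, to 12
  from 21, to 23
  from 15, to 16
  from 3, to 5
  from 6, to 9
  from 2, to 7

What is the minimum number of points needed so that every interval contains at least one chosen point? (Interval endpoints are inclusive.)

6

By right end: [0,4]  [3,5]  [2,7]  [6,9]  [9,12]  [10,15]  [15,16]  [11,18]  [14,21]  [21,23]  [26,27]  [26,31]  [28,32]
[0,4] uncovered → point at 4; [6,9] uncovered → point at 9; [10,15] uncovered → point at 15; [21,23] uncovered → point at 23; [26,27] uncovered → point at 27; [28,32] uncovered → point at 32.
Points: 4, 9, 15, 23, 27, 32 (6 total).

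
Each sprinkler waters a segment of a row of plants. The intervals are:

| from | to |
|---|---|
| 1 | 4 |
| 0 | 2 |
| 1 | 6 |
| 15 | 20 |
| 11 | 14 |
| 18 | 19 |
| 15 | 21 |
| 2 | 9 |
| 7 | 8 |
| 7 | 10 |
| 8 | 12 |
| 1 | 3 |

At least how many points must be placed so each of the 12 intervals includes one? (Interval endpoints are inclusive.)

Sort by right endpoint; whenever an interval is uncovered, place a point at its right end.
Sorted: [0,2] [1,3] [1,4] [1,6] [7,8] [2,9] [7,10] [8,12] [11,14] [18,19] [15,20] [15,21]
{[0,2],[1,3],[1,4],[1,6]} hit by 2; {[7,8],[2,9],[7,10],[8,12]} hit by 8; {[11,14]} hit by 14; {[18,19],[15,20],[15,21]} hit by 19.
Points: 2, 8, 14, 19 (4 total).

4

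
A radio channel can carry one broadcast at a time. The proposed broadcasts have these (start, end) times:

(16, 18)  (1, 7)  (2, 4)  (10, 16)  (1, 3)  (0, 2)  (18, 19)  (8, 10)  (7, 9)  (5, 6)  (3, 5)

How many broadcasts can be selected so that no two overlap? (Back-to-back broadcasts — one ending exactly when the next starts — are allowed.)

7

Sorted by end: (0,2)  (1,3)  (2,4)  (3,5)  (5,6)  (1,7)  (7,9)  (8,10)  (10,16)  (16,18)  (18,19)
take (0,2); take (2,4); take (5,6); take (7,9); skip (8,10); take (10,16); take (16,18); take (18,19).
Selected 7 broadcasts.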